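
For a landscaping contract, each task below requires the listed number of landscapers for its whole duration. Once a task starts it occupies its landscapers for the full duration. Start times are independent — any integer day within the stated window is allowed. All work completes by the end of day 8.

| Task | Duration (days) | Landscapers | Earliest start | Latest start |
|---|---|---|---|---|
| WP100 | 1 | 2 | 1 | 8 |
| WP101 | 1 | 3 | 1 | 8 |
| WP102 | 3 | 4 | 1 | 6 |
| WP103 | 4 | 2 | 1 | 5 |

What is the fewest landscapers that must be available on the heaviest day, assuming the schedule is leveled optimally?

4

Early-start (WP100@1, WP101@1, WP102@1, WP103@1) gives peak 11: d1:11  d2:6  d3:6  d4:2  d5:0  d6:0  d7:0  d8:0.
Shift WP101→5, WP102→6.
Schedule WP100@1, WP101@5, WP102@6, WP103@1: d1:4  d2:2  d3:2  d4:2  d5:3  d6:4  d7:4  d8:4 — peak 4.
Total landscaper-days = 25 over 8 days ⇒ peak ≥ ⌈25/8⌉ = 4, so 4 is optimal.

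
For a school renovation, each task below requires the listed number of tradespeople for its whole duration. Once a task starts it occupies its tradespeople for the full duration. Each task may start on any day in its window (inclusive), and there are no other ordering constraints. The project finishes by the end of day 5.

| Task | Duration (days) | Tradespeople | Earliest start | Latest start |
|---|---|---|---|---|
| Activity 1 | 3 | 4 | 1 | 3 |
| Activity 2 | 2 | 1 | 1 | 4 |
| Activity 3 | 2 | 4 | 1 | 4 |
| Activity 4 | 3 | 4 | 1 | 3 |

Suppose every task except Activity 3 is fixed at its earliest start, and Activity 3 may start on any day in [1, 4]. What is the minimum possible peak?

9

Activity 3@1: d1:13  d2:13  d3:8  d4:0  d5:0 → peak 13
Activity 3@2: d1:9  d2:13  d3:12  d4:0  d5:0 → peak 13
Activity 3@3: d1:9  d2:9  d3:12  d4:4  d5:0 → peak 12
Activity 3@4: d1:9  d2:9  d3:8  d4:4  d5:4 → peak 9
Best is Activity 3@4, peak 9.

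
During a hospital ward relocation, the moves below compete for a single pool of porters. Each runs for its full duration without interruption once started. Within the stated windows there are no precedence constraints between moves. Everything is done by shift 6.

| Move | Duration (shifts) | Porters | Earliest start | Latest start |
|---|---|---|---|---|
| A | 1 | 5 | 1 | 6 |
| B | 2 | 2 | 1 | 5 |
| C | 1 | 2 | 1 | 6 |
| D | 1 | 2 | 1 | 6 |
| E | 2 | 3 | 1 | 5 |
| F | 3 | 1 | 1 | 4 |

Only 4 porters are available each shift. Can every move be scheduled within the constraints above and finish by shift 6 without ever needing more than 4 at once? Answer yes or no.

The minimum achievable peak is 5; 4 < 5, so no feasible schedule stays within the cap.

no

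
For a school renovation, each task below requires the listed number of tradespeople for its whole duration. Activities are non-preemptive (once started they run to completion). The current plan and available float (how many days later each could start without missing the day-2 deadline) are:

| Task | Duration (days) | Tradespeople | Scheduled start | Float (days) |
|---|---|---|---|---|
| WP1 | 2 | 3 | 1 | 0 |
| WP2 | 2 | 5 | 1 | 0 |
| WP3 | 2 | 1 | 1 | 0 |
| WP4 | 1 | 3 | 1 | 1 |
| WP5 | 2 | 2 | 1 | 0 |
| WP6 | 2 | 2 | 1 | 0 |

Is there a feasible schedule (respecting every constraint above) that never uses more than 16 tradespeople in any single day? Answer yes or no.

Schedule WP1@1, WP2@1, WP3@1, WP4@1, WP5@1, WP6@1: d1:16  d2:13 — peak 16 ≤ 16.

yes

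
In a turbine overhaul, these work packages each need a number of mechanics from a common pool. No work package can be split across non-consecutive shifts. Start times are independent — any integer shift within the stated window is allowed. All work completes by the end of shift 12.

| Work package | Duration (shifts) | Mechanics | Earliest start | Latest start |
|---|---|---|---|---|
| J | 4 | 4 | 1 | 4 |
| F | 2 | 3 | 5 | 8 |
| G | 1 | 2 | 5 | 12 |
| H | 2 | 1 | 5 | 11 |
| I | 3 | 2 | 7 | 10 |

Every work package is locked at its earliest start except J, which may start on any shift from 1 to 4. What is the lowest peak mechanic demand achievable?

J@1: s1:4  s2:4  s3:4  s4:4  s5:6  s6:4  s7:2  s8:2  s9:2  s10:0  s11:0  s12:0 → peak 6
J@2: s1:0  s2:4  s3:4  s4:4  s5:10  s6:4  s7:2  s8:2  s9:2  s10:0  s11:0  s12:0 → peak 10
J@3: s1:0  s2:0  s3:4  s4:4  s5:10  s6:8  s7:2  s8:2  s9:2  s10:0  s11:0  s12:0 → peak 10
J@4: s1:0  s2:0  s3:0  s4:4  s5:10  s6:8  s7:6  s8:2  s9:2  s10:0  s11:0  s12:0 → peak 10
Best is J@1, peak 6.

6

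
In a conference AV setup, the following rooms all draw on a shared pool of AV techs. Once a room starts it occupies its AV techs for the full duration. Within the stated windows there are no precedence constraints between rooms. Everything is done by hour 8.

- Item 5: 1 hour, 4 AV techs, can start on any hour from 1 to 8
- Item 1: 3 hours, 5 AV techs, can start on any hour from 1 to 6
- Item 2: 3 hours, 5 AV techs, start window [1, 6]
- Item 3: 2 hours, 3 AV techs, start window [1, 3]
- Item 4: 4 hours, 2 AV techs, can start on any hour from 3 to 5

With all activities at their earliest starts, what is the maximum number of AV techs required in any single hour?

Early-start schedule: Item 5@1, Item 1@1, Item 2@1, Item 3@1, Item 4@3.
Load per hour: hour 1: 17, hour 2: 13, hour 3: 12, hour 4: 2, hour 5: 2, hour 6: 2, hour 7: 0, hour 8: 0.
Peak is 17.

17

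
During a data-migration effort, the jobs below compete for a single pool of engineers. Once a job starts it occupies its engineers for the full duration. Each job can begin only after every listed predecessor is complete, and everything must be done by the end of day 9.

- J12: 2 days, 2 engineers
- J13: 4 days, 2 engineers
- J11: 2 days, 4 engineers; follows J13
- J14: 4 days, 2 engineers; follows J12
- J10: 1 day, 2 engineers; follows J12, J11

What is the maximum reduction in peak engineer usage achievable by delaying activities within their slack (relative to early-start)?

2

Early-start peak: d1:4  d2:4  d3:4  d4:4  d5:6  d6:6  d7:2  d8:0  d9:0 ⇒ 6.
Leveled (J12@1, J13@1, J11@7, J14@3, J10@9): d1:4  d2:4  d3:4  d4:4  d5:2  d6:2  d7:4  d8:4  d9:2 ⇒ 4.
Reduction 6 − 4 = 2.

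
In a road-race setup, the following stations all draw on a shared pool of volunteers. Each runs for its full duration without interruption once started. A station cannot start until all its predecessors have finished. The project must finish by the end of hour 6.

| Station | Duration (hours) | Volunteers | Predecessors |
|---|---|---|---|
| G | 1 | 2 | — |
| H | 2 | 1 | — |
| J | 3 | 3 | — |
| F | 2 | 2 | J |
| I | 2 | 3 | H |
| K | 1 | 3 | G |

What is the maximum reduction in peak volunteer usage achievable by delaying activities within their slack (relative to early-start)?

2

Early-start peak: h1:6  h2:7  h3:6  h4:5  h5:2  h6:0 ⇒ 7.
Leveled (G@1, H@2, J@1, F@4, I@4, K@6): h1:5  h2:4  h3:4  h4:5  h5:5  h6:3 ⇒ 5.
Reduction 7 − 5 = 2.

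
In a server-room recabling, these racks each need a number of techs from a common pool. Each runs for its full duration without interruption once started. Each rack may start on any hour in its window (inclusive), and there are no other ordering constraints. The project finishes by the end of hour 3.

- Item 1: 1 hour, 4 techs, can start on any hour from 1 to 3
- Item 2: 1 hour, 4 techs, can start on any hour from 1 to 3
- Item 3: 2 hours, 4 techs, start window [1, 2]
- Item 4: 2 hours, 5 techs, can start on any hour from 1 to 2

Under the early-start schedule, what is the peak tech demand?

17

Early-start schedule: Item 1@1, Item 2@1, Item 3@1, Item 4@1.
Load per hour: hour 1: 17, hour 2: 9, hour 3: 0.
Peak is 17.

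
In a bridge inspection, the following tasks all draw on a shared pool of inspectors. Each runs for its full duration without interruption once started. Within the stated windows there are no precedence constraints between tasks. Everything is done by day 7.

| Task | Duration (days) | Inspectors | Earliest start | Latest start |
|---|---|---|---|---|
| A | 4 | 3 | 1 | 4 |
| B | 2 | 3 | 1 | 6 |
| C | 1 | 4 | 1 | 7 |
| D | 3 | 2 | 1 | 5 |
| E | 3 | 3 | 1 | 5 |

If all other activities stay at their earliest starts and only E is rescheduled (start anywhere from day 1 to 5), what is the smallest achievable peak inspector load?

12

E@1: d1:15  d2:11  d3:8  d4:3  d5:0  d6:0  d7:0 → peak 15
E@2: d1:12  d2:11  d3:8  d4:6  d5:0  d6:0  d7:0 → peak 12
E@3: d1:12  d2:8  d3:8  d4:6  d5:3  d6:0  d7:0 → peak 12
E@4: d1:12  d2:8  d3:5  d4:6  d5:3  d6:3  d7:0 → peak 12
E@5: d1:12  d2:8  d3:5  d4:3  d5:3  d6:3  d7:3 → peak 12
Best is E@2, peak 12.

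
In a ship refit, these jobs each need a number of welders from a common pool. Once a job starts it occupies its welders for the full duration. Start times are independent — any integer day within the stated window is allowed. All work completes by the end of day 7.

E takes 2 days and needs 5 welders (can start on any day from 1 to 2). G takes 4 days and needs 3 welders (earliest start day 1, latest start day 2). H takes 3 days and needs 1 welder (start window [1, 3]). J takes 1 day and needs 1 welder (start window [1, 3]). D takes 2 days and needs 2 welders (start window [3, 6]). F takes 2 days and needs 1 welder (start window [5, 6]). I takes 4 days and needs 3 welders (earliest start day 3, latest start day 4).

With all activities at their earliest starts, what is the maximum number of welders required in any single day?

10

Early-start schedule: E@1, G@1, H@1, J@1, D@3, F@5, I@3.
Load per day: day 1: 10, day 2: 9, day 3: 9, day 4: 8, day 5: 4, day 6: 4, day 7: 0.
Peak is 10.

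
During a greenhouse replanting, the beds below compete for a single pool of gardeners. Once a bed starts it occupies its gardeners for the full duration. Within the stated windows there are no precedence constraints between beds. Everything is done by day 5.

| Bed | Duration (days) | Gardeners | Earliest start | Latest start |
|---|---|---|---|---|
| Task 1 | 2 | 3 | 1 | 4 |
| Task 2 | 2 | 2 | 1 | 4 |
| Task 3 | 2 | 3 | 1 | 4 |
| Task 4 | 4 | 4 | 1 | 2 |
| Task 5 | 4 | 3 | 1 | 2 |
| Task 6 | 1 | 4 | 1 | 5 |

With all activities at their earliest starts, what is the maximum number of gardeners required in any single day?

19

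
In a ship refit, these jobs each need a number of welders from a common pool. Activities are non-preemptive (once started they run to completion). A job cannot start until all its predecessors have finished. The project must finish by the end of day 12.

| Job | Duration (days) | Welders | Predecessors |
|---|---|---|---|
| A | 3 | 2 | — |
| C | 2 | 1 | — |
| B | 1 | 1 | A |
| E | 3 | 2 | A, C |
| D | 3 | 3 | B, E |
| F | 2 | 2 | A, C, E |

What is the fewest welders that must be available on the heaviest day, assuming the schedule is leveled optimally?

3

Early-start (A@1, C@1, B@4, E@4, D@7, F@7) gives peak 5: d1:3  d2:3  d3:2  d4:3  d5:2  d6:2  d7:5  d8:5  d9:3  d10:0  d11:0  d12:0.
Shift F→10.
Schedule A@1, C@1, B@4, E@4, D@7, F@10: d1:3  d2:3  d3:2  d4:3  d5:2  d6:2  d7:3  d8:3  d9:3  d10:2  d11:2  d12:0 — peak 3.
Total welder-days = 28 over 12 days ⇒ peak ≥ ⌈28/12⌉ = 3, so 3 is optimal.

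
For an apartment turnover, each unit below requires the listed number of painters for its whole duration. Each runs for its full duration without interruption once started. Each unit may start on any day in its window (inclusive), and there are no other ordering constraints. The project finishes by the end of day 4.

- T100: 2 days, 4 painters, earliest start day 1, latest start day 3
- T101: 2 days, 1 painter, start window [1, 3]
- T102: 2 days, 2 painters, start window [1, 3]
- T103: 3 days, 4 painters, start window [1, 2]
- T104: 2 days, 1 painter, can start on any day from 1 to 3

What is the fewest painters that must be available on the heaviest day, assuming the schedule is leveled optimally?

Early-start (T100@1, T101@1, T102@1, T103@1, T104@1) gives peak 12: d1:12  d2:12  d3:4  d4:0.
Shift T101→3, T102→3, T104→3.
Schedule T100@1, T101@3, T102@3, T103@1, T104@3: d1:8  d2:8  d3:8  d4:4 — peak 8.

8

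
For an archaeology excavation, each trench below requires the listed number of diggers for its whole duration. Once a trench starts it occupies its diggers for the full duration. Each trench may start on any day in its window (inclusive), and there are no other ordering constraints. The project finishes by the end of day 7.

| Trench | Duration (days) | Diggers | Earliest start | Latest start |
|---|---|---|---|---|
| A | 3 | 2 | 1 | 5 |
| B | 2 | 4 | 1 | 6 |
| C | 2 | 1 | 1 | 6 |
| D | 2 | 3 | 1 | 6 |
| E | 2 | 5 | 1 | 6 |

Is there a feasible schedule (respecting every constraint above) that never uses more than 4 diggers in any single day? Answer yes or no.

no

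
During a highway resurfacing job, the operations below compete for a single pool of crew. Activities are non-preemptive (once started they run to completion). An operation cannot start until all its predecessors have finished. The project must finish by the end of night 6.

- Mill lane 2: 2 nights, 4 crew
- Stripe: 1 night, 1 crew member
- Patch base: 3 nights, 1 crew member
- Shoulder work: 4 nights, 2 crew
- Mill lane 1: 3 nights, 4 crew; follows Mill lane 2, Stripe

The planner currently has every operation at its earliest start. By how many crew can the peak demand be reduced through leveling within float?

2

Early-start peak: n1:8  n2:7  n3:7  n4:6  n5:4  n6:0 ⇒ 8.
Leveled (Mill lane 2@1, Stripe@1, Patch base@1, Shoulder work@3, Mill lane 1@4): n1:6  n2:5  n3:3  n4:6  n5:6  n6:6 ⇒ 6.
Reduction 8 − 6 = 2.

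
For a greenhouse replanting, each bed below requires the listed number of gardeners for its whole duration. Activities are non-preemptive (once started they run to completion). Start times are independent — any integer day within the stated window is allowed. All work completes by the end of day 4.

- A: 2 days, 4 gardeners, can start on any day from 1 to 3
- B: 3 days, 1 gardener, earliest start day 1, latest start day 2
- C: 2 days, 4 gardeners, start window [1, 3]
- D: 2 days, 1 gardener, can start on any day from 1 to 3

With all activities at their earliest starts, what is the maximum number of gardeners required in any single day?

10

Early-start schedule: A@1, B@1, C@1, D@1.
Load per day: day 1: 10, day 2: 10, day 3: 1, day 4: 0.
Peak is 10.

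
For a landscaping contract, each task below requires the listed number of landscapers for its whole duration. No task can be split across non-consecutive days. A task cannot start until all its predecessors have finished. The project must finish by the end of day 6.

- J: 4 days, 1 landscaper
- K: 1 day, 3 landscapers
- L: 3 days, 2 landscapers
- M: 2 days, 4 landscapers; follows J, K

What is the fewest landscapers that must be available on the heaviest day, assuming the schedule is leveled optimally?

4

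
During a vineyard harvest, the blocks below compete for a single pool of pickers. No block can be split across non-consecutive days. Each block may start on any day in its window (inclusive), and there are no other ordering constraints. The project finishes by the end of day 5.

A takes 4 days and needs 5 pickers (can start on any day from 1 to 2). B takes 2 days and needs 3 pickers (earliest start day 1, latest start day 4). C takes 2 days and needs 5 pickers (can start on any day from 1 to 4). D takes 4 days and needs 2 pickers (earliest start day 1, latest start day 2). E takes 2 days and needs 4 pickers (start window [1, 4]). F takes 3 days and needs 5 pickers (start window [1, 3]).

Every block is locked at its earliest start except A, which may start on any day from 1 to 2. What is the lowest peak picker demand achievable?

24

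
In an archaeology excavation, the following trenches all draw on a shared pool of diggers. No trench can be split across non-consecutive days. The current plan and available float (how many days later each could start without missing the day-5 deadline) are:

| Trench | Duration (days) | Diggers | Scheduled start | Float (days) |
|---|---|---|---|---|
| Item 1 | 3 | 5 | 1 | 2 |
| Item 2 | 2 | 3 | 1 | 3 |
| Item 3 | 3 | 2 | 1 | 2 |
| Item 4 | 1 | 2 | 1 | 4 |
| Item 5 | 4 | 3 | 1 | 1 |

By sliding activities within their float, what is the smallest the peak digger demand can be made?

10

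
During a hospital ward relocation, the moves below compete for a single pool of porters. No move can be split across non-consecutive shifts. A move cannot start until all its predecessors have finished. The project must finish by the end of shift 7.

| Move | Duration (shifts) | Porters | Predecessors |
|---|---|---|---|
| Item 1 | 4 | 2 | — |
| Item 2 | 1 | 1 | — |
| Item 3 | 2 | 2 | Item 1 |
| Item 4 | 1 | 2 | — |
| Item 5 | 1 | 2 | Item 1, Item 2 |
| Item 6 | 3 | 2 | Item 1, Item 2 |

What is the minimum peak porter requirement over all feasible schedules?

4

Early-start (Item 1@1, Item 2@1, Item 3@5, Item 4@1, Item 5@5, Item 6@5) gives peak 6: s1:5  s2:2  s3:2  s4:2  s5:6  s6:4  s7:2.
Shift Item 4→2, Item 5→7.
Schedule Item 1@1, Item 2@1, Item 3@5, Item 4@2, Item 5@7, Item 6@5: s1:3  s2:4  s3:2  s4:2  s5:4  s6:4  s7:4 — peak 4.
Total porter-shifts = 23 over 7 shifts ⇒ peak ≥ ⌈23/7⌉ = 4, so 4 is optimal.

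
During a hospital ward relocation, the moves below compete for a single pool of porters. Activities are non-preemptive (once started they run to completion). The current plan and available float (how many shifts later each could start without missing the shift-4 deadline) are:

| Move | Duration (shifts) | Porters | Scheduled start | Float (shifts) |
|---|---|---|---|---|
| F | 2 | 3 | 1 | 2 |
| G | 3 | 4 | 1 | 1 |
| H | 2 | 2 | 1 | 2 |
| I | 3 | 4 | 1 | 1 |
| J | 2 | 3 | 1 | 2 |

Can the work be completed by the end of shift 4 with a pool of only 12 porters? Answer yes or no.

no

The minimum achievable peak is 13; 12 < 13, so no feasible schedule stays within the cap.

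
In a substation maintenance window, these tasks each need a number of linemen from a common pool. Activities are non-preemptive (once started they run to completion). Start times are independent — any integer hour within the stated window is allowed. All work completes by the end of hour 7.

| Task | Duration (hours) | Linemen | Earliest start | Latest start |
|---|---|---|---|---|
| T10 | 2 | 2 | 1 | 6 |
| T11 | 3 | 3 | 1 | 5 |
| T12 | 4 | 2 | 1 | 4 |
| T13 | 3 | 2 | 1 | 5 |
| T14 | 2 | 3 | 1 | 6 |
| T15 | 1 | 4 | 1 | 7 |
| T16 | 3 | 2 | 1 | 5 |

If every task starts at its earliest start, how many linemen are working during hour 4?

2

At early start, hour 4 has: T12.
Demand: 2 = 2.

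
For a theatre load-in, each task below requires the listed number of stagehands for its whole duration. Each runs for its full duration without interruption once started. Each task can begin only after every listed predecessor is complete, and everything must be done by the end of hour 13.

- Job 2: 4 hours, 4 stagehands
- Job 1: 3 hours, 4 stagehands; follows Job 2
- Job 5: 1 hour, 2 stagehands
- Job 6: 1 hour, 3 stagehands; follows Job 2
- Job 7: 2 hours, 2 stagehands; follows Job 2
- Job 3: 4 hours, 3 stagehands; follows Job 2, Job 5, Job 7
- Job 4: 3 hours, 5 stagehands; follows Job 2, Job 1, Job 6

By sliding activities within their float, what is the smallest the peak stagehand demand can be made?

7

Early-start (Job 2@1, Job 1@5, Job 5@1, Job 6@5, Job 7@5, Job 3@7, Job 4@8) gives peak 9: h1:6  h2:4  h3:4  h4:4  h5:9  h6:6  h7:7  h8:8  h9:8  h10:8  h11:0  h12:0  h13:0.
Shift Job 6→8, Job 4→11.
Schedule Job 2@1, Job 1@5, Job 5@1, Job 6@8, Job 7@5, Job 3@7, Job 4@11: h1:6  h2:4  h3:4  h4:4  h5:6  h6:6  h7:7  h8:6  h9:3  h10:3  h11:5  h12:5  h13:5 — peak 7.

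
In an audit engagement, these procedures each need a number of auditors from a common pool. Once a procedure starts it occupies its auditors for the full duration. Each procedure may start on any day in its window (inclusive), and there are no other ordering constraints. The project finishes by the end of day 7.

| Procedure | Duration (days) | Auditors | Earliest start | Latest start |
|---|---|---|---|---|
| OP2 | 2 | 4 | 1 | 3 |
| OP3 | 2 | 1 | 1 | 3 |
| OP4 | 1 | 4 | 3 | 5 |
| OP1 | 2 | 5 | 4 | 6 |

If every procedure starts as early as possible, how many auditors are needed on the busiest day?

Early-start schedule: OP2@1, OP3@1, OP4@3, OP1@4.
Load per day: day 1: 5, day 2: 5, day 3: 4, day 4: 5, day 5: 5, day 6: 0, day 7: 0.
Peak is 5.

5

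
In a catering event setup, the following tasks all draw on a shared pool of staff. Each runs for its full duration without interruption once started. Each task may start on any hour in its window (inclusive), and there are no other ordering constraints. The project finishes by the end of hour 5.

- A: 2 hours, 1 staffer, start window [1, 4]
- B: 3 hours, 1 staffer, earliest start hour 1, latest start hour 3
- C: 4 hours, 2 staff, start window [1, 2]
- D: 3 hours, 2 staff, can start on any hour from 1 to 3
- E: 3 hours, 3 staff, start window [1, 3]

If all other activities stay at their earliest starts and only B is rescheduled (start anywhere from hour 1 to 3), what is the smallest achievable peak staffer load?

8

B@1: h1:9  h2:9  h3:8  h4:2  h5:0 → peak 9
B@2: h1:8  h2:9  h3:8  h4:3  h5:0 → peak 9
B@3: h1:8  h2:8  h3:8  h4:3  h5:1 → peak 8
Best is B@3, peak 8.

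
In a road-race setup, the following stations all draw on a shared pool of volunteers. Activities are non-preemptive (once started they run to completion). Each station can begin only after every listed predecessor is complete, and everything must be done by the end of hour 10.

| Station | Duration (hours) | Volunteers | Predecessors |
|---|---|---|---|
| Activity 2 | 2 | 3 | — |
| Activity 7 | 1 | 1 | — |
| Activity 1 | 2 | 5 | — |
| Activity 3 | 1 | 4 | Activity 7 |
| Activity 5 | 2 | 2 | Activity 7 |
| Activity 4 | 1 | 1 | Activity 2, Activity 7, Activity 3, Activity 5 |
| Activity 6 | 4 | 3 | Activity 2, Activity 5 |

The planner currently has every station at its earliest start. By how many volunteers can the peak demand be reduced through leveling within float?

Early-start peak: h1:9  h2:14  h3:2  h4:4  h5:3  h6:3  h7:3  h8:0  h9:0  h10:0 ⇒ 14.
Leveled (Activity 2@1, Activity 7@1, Activity 1@4, Activity 3@6, Activity 5@2, Activity 4@7, Activity 6@7): h1:4  h2:5  h3:2  h4:5  h5:5  h6:4  h7:4  h8:3  h9:3  h10:3 ⇒ 5.
Reduction 14 − 5 = 9.

9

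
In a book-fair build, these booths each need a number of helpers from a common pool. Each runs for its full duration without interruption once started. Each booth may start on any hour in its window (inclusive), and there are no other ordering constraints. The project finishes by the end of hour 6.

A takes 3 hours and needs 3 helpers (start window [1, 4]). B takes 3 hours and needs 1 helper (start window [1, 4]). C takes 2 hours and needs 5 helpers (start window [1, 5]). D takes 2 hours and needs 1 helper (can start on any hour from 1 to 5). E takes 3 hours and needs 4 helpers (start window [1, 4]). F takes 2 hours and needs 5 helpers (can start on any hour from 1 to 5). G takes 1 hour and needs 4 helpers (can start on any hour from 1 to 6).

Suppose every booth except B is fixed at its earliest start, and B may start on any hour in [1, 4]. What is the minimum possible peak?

22

B@1: h1:23  h2:19  h3:8  h4:0  h5:0  h6:0 → peak 23
B@2: h1:22  h2:19  h3:8  h4:1  h5:0  h6:0 → peak 22
B@3: h1:22  h2:18  h3:8  h4:1  h5:1  h6:0 → peak 22
B@4: h1:22  h2:18  h3:7  h4:1  h5:1  h6:1 → peak 22
Best is B@2, peak 22.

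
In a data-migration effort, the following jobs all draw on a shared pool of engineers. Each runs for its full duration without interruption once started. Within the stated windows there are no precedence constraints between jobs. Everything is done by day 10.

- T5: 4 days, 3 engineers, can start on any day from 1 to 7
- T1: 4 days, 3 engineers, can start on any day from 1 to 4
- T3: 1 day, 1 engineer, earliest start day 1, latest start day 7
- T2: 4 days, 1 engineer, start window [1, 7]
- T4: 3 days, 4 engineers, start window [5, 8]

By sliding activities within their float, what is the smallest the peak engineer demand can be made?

6

Early-start (T5@1, T1@1, T3@1, T2@1, T4@5) gives peak 8: d1:8  d2:7  d3:7  d4:7  d5:4  d6:4  d7:4  d8:0  d9:0  d10:0.
Shift T3→5, T2→5.
Schedule T5@1, T1@1, T3@5, T2@5, T4@5: d1:6  d2:6  d3:6  d4:6  d5:6  d6:5  d7:5  d8:1  d9:0  d10:0 — peak 6.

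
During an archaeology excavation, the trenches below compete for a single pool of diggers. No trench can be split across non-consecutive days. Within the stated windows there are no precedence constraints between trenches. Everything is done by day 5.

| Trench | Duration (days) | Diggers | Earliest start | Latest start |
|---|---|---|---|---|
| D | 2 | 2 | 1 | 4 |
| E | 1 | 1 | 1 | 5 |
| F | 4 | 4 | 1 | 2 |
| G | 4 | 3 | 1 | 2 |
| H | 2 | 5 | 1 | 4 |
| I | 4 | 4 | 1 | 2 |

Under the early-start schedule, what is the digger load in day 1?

At early start, day 1 has: D, E, F, G, H, I.
Demand: 2 + 1 + 4 + 3 + 5 + 4 = 19.

19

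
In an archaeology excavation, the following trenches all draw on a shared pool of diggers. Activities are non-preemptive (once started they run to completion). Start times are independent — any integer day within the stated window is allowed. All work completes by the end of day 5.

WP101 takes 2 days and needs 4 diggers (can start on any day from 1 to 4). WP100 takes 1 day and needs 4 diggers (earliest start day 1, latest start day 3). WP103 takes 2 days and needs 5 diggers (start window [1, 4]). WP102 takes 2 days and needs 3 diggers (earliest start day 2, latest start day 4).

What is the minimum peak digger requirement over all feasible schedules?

7

Early-start (WP101@1, WP100@1, WP103@1, WP102@2) gives peak 13: d1:13  d2:12  d3:3  d4:0  d5:0.
Shift WP100→3, WP103→4.
Schedule WP101@1, WP100@3, WP103@4, WP102@2: d1:4  d2:7  d3:7  d4:5  d5:5 — peak 7.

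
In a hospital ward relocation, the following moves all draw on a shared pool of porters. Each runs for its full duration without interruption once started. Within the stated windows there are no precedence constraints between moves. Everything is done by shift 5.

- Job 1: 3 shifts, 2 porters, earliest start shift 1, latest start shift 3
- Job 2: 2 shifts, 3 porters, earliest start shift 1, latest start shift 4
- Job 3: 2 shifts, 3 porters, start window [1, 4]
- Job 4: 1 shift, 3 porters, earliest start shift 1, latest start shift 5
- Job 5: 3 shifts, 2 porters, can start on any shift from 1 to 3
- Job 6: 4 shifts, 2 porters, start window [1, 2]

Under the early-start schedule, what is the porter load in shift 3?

At early start, shift 3 has: Job 1, Job 5, Job 6.
Demand: 2 + 2 + 2 = 6.

6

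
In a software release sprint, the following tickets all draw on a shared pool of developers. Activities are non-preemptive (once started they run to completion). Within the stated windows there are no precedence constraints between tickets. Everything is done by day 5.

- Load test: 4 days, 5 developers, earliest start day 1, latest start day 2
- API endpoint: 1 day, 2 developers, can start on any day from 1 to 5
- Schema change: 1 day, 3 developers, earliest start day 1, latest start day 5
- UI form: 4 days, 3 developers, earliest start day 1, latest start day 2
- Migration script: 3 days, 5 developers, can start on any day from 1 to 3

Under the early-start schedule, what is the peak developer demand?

18

Early-start schedule: Load test@1, API endpoint@1, Schema change@1, UI form@1, Migration script@1.
Load per day: day 1: 18, day 2: 13, day 3: 13, day 4: 8, day 5: 0.
Peak is 18.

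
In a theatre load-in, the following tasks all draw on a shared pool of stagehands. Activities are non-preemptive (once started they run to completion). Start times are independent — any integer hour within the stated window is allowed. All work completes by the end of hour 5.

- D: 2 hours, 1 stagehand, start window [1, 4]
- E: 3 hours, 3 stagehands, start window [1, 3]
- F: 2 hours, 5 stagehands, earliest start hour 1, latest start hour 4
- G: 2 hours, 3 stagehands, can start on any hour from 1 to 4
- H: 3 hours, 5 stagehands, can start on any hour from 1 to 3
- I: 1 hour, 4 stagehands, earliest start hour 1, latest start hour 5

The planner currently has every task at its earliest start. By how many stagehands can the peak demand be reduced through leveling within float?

Early-start peak: h1:21  h2:17  h3:8  h4:0  h5:0 ⇒ 21.
Leveled (D@2, E@1, F@4, G@1, H@3, I@1): h1:10  h2:7  h3:9  h4:10  h5:10 ⇒ 10.
Reduction 21 − 10 = 11.

11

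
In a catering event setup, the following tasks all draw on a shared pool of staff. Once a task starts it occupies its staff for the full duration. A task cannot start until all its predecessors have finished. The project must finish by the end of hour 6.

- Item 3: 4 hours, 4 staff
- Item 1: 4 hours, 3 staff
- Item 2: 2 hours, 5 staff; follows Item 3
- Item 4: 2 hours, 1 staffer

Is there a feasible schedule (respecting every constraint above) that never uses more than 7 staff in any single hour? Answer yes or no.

Schedule Item 3@1, Item 1@1, Item 2@5, Item 4@5: h1:7  h2:7  h3:7  h4:7  h5:6  h6:6 — peak 7 ≤ 7.

yes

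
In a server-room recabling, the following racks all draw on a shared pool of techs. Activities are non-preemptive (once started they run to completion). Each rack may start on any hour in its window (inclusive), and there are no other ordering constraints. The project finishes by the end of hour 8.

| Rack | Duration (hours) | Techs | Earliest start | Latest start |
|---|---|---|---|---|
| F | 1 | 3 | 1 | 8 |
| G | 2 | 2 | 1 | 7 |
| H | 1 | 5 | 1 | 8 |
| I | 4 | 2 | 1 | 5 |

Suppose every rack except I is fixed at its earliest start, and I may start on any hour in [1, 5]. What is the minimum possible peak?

10

I@1: h1:12  h2:4  h3:2  h4:2  h5:0  h6:0  h7:0  h8:0 → peak 12
I@2: h1:10  h2:4  h3:2  h4:2  h5:2  h6:0  h7:0  h8:0 → peak 10
I@3: h1:10  h2:2  h3:2  h4:2  h5:2  h6:2  h7:0  h8:0 → peak 10
I@4: h1:10  h2:2  h3:0  h4:2  h5:2  h6:2  h7:2  h8:0 → peak 10
I@5: h1:10  h2:2  h3:0  h4:0  h5:2  h6:2  h7:2  h8:2 → peak 10
Best is I@2, peak 10.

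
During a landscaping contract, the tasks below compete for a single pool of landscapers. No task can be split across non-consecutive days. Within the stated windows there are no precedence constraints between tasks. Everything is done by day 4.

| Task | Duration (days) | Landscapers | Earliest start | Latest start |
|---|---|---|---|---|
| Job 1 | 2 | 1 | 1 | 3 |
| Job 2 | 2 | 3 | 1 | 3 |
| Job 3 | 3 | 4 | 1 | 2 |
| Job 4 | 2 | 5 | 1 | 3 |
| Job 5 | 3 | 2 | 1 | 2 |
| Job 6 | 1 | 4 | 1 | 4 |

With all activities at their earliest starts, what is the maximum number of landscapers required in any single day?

Early-start schedule: Job 1@1, Job 2@1, Job 3@1, Job 4@1, Job 5@1, Job 6@1.
Load per day: day 1: 19, day 2: 15, day 3: 6, day 4: 0.
Peak is 19.

19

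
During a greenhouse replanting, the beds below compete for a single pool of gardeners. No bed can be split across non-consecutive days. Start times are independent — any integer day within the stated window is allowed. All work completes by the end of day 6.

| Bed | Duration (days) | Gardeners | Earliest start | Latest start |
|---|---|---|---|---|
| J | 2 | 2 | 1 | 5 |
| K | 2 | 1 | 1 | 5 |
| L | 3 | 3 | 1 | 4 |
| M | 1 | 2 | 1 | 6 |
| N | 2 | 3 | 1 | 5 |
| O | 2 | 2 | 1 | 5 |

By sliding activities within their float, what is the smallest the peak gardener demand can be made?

5

Early-start (J@1, K@1, L@1, M@1, N@1, O@1) gives peak 13: d1:13  d2:11  d3:3  d4:0  d5:0  d6:0.
Shift K→3, M→4, N→5, O→4.
Schedule J@1, K@3, L@1, M@4, N@5, O@4: d1:5  d2:5  d3:4  d4:5  d5:5  d6:3 — peak 5.
Total gardener-days = 27 over 6 days ⇒ peak ≥ ⌈27/6⌉ = 5, so 5 is optimal.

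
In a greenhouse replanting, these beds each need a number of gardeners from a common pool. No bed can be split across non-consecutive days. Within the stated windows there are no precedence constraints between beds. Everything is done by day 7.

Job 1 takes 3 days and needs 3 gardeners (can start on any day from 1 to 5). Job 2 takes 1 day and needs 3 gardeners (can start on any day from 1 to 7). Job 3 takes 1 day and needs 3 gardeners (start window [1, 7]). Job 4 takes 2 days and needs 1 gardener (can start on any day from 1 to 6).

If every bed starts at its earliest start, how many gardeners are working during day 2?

At early start, day 2 has: Job 1, Job 4.
Demand: 3 + 1 = 4.

4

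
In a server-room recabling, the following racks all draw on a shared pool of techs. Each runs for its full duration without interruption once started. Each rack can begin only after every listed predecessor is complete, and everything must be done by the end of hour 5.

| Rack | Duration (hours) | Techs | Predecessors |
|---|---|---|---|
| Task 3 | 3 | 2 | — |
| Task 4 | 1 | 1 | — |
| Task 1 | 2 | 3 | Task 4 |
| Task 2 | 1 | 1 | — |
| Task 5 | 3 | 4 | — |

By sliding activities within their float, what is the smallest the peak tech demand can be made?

6

Early-start (Task 3@1, Task 4@1, Task 1@2, Task 2@1, Task 5@1) gives peak 9: h1:8  h2:9  h3:9  h4:0  h5:0.
Shift Task 3→2, Task 1→4.
Schedule Task 3@2, Task 4@1, Task 1@4, Task 2@1, Task 5@1: h1:6  h2:6  h3:6  h4:5  h5:3 — peak 6.
Total tech-hours = 26 over 5 hours ⇒ peak ≥ ⌈26/5⌉ = 6, so 6 is optimal.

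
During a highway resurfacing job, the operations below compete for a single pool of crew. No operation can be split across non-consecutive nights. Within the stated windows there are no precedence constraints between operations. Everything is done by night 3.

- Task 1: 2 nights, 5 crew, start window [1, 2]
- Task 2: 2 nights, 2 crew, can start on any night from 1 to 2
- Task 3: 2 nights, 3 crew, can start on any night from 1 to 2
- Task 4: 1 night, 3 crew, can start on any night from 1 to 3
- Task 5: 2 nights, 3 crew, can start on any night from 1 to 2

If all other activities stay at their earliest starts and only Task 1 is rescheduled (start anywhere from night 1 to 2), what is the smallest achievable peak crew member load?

Task 1@1: n1:16  n2:13  n3:0 → peak 16
Task 1@2: n1:11  n2:13  n3:5 → peak 13
Best is Task 1@2, peak 13.

13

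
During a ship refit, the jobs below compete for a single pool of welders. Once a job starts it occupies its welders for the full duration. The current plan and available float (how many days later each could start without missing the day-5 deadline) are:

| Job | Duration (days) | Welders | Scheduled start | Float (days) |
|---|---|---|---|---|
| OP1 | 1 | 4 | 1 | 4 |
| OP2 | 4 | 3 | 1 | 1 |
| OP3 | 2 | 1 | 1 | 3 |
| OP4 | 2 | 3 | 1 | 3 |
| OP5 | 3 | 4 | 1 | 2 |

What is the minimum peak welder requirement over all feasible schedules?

Early-start (OP1@1, OP2@1, OP3@1, OP4@1, OP5@1) gives peak 15: d1:15  d2:11  d3:7  d4:3  d5:0.
Shift OP2→2, OP5→3.
Schedule OP1@1, OP2@2, OP3@1, OP4@1, OP5@3: d1:8  d2:7  d3:7  d4:7  d5:7 — peak 8.
Total welder-days = 36 over 5 days ⇒ peak ≥ ⌈36/5⌉ = 8, so 8 is optimal.

8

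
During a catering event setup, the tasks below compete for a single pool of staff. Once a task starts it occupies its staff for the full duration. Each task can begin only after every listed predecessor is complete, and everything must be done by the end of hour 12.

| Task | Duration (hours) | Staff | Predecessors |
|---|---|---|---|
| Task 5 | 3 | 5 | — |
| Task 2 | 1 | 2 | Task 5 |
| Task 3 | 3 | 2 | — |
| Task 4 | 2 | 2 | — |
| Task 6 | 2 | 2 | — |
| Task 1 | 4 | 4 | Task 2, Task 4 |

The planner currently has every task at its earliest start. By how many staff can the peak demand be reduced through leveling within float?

6

Early-start peak: h1:11  h2:11  h3:7  h4:2  h5:4  h6:4  h7:4  h8:4  h9:0  h10:0  h11:0  h12:0 ⇒ 11.
Leveled (Task 5@1, Task 2@4, Task 3@4, Task 4@5, Task 6@7, Task 1@9): h1:5  h2:5  h3:5  h4:4  h5:4  h6:4  h7:2  h8:2  h9:4  h10:4  h11:4  h12:4 ⇒ 5.
Reduction 11 − 5 = 6.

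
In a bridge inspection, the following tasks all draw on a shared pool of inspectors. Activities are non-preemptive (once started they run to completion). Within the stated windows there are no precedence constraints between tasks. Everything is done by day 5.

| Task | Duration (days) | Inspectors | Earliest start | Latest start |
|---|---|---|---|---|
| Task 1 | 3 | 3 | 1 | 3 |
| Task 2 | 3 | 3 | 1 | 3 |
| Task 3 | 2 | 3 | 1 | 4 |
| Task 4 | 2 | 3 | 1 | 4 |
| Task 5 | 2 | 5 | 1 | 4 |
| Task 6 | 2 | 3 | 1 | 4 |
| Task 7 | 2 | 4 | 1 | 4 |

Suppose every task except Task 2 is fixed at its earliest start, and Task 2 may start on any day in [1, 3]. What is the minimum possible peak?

Task 2@1: d1:24  d2:24  d3:6  d4:0  d5:0 → peak 24
Task 2@2: d1:21  d2:24  d3:6  d4:3  d5:0 → peak 24
Task 2@3: d1:21  d2:21  d3:6  d4:3  d5:3 → peak 21
Best is Task 2@3, peak 21.

21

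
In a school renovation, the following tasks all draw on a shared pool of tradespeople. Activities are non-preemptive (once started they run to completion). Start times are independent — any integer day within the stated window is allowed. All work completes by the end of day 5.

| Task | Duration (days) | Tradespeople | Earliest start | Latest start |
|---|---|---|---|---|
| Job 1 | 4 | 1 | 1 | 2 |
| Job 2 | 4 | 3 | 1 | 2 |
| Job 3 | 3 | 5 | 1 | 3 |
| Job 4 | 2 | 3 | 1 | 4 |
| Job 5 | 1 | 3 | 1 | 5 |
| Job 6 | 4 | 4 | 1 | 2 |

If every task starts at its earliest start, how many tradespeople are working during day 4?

8

At early start, day 4 has: Job 1, Job 2, Job 6.
Demand: 1 + 3 + 4 = 8.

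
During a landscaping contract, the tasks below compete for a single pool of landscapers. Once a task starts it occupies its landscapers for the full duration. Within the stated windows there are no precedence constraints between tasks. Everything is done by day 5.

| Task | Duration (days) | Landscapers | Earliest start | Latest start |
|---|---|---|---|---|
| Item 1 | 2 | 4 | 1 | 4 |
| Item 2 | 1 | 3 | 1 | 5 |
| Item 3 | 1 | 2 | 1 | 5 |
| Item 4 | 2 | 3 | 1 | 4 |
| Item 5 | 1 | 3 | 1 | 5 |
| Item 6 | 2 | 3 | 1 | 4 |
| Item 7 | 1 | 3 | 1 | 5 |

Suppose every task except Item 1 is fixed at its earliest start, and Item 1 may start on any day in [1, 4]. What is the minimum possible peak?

Item 1@1: d1:21  d2:10  d3:0  d4:0  d5:0 → peak 21
Item 1@2: d1:17  d2:10  d3:4  d4:0  d5:0 → peak 17
Item 1@3: d1:17  d2:6  d3:4  d4:4  d5:0 → peak 17
Item 1@4: d1:17  d2:6  d3:0  d4:4  d5:4 → peak 17
Best is Item 1@2, peak 17.

17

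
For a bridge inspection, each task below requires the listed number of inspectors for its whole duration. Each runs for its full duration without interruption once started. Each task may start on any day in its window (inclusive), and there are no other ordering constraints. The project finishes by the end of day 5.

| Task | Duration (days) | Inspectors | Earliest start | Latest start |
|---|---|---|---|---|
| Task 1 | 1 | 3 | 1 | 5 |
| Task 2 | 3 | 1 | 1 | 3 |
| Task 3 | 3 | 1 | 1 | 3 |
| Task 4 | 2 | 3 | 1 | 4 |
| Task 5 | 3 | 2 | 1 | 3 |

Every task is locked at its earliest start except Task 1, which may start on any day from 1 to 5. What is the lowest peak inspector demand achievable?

7

Task 1@1: d1:10  d2:7  d3:4  d4:0  d5:0 → peak 10
Task 1@2: d1:7  d2:10  d3:4  d4:0  d5:0 → peak 10
Task 1@3: d1:7  d2:7  d3:7  d4:0  d5:0 → peak 7
Task 1@4: d1:7  d2:7  d3:4  d4:3  d5:0 → peak 7
Task 1@5: d1:7  d2:7  d3:4  d4:0  d5:3 → peak 7
Best is Task 1@3, peak 7.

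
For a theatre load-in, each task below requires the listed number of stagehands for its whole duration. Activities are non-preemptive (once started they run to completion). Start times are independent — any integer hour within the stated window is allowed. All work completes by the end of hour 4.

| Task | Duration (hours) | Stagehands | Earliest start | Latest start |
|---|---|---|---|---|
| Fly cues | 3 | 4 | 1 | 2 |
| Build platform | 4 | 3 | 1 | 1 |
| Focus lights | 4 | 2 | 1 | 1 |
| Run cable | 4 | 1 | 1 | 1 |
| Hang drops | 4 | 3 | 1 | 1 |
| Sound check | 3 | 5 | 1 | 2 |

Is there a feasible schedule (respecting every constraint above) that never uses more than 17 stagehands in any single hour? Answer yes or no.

no

The minimum achievable peak is 18; 17 < 18, so no feasible schedule stays within the cap.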